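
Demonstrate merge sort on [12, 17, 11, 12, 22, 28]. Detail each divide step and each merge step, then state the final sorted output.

Merge sort trace:

Split: [12, 17, 11, 12, 22, 28] -> [12, 17, 11] and [12, 22, 28]
  Split: [12, 17, 11] -> [12] and [17, 11]
    Split: [17, 11] -> [17] and [11]
    Merge: [17] + [11] -> [11, 17]
  Merge: [12] + [11, 17] -> [11, 12, 17]
  Split: [12, 22, 28] -> [12] and [22, 28]
    Split: [22, 28] -> [22] and [28]
    Merge: [22] + [28] -> [22, 28]
  Merge: [12] + [22, 28] -> [12, 22, 28]
Merge: [11, 12, 17] + [12, 22, 28] -> [11, 12, 12, 17, 22, 28]

Final sorted array: [11, 12, 12, 17, 22, 28]

The merge sort proceeds by recursively splitting the array and merging sorted halves.
After all merges, the sorted array is [11, 12, 12, 17, 22, 28].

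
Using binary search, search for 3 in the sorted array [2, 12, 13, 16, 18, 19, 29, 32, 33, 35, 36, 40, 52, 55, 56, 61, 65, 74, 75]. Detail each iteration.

Binary search for 3 in [2, 12, 13, 16, 18, 19, 29, 32, 33, 35, 36, 40, 52, 55, 56, 61, 65, 74, 75]:

lo=0, hi=18, mid=9, arr[mid]=35 -> 35 > 3, search left half
lo=0, hi=8, mid=4, arr[mid]=18 -> 18 > 3, search left half
lo=0, hi=3, mid=1, arr[mid]=12 -> 12 > 3, search left half
lo=0, hi=0, mid=0, arr[mid]=2 -> 2 < 3, search right half
lo=1 > hi=0, target 3 not found

Binary search determines that 3 is not in the array after 4 comparisons. The search space was exhausted without finding the target.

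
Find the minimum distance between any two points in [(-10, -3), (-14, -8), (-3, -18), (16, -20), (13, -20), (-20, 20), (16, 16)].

Computing all pairwise distances among 7 points:

d((-10, -3), (-14, -8)) = 6.4031
d((-10, -3), (-3, -18)) = 16.5529
d((-10, -3), (16, -20)) = 31.0644
d((-10, -3), (13, -20)) = 28.6007
d((-10, -3), (-20, 20)) = 25.0799
d((-10, -3), (16, 16)) = 32.2025
d((-14, -8), (-3, -18)) = 14.8661
d((-14, -8), (16, -20)) = 32.311
d((-14, -8), (13, -20)) = 29.5466
d((-14, -8), (-20, 20)) = 28.6356
d((-14, -8), (16, 16)) = 38.4187
d((-3, -18), (16, -20)) = 19.105
d((-3, -18), (13, -20)) = 16.1245
d((-3, -18), (-20, 20)) = 41.6293
d((-3, -18), (16, 16)) = 38.9487
d((16, -20), (13, -20)) = 3.0 <-- minimum
d((16, -20), (-20, 20)) = 53.8145
d((16, -20), (16, 16)) = 36.0
d((13, -20), (-20, 20)) = 51.8556
d((13, -20), (16, 16)) = 36.1248
d((-20, 20), (16, 16)) = 36.2215

Closest pair: (16, -20) and (13, -20) with distance 3.0

The closest pair is (16, -20) and (13, -20) with Euclidean distance 3.0. For 7 points, brute-force pairwise comparison is shown above. For large n, the divide-and-conquer algorithm (sort by x, recurse on halves, check the dividing strip) achieves O(n log n).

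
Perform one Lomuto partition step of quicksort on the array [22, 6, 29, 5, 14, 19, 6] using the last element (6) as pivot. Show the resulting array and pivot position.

Lomuto partition with pivot = 6:

Initial array: [22, 6, 29, 5, 14, 19, 6]

arr[0]=22 > 6: no swap
arr[1]=6 <= 6: swap with position 0, array becomes [6, 22, 29, 5, 14, 19, 6]
arr[2]=29 > 6: no swap
arr[3]=5 <= 6: swap with position 1, array becomes [6, 5, 29, 22, 14, 19, 6]
arr[4]=14 > 6: no swap
arr[5]=19 > 6: no swap

Place pivot at position 2: [6, 5, 6, 22, 14, 19, 29]
Pivot position: 2

After partitioning with pivot 6, the array becomes [6, 5, 6, 22, 14, 19, 29]. The pivot is placed at index 2. All elements to the left of the pivot are <= 6, and all elements to the right are > 6.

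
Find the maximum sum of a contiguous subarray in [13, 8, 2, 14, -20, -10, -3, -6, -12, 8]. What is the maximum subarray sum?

Using Kadane's algorithm on [13, 8, 2, 14, -20, -10, -3, -6, -12, 8]:

Scanning through the array:
Position 1 (value 8): max_ending_here = 21, max_so_far = 21
Position 2 (value 2): max_ending_here = 23, max_so_far = 23
Position 3 (value 14): max_ending_here = 37, max_so_far = 37
Position 4 (value -20): max_ending_here = 17, max_so_far = 37
Position 5 (value -10): max_ending_here = 7, max_so_far = 37
Position 6 (value -3): max_ending_here = 4, max_so_far = 37
Position 7 (value -6): max_ending_here = -2, max_so_far = 37
Position 8 (value -12): max_ending_here = -12, max_so_far = 37
Position 9 (value 8): max_ending_here = 8, max_so_far = 37

Maximum subarray: [13, 8, 2, 14]
Maximum sum: 37

The maximum subarray is [13, 8, 2, 14] with sum 37. This subarray runs from index 0 to index 3.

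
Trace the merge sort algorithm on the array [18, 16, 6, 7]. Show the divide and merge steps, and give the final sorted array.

Merge sort trace:

Split: [18, 16, 6, 7] -> [18, 16] and [6, 7]
  Split: [18, 16] -> [18] and [16]
  Merge: [18] + [16] -> [16, 18]
  Split: [6, 7] -> [6] and [7]
  Merge: [6] + [7] -> [6, 7]
Merge: [16, 18] + [6, 7] -> [6, 7, 16, 18]

Final sorted array: [6, 7, 16, 18]

The merge sort proceeds by recursively splitting the array and merging sorted halves.
After all merges, the sorted array is [6, 7, 16, 18].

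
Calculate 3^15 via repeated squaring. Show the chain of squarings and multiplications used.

Computing 3^15 by squaring (build up from 3^1; each line after the first costs one multiplication):

3^1 = 3
3^2 = (3^1)^2 = 3^2 = 9
3^3 = 3 * 3^2 = 3 * 9 = 27
3^6 = (3^3)^2 = 27^2 = 729
3^7 = 3 * 3^6 = 3 * 729 = 2187
3^14 = (3^7)^2 = 2187^2 = 4782969
3^15 = 3 * 3^14 = 3 * 4782969 = 14348907

Result: 14348907
Multiplications needed: 6 (6 lines after 3^1)

3^15 = 14348907. Using exponentiation by squaring, this requires 6 multiplications. The key idea: if the exponent is even, square the half-power; if odd, multiply by the base once.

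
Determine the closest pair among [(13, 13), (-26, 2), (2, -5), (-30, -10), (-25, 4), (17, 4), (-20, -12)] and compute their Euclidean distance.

Computing all pairwise distances among 7 points:

d((13, 13), (-26, 2)) = 40.5216
d((13, 13), (2, -5)) = 21.095
d((13, 13), (-30, -10)) = 48.7647
d((13, 13), (-25, 4)) = 39.0512
d((13, 13), (17, 4)) = 9.8489
d((13, 13), (-20, -12)) = 41.4005
d((-26, 2), (2, -5)) = 28.8617
d((-26, 2), (-30, -10)) = 12.6491
d((-26, 2), (-25, 4)) = 2.2361 <-- minimum
d((-26, 2), (17, 4)) = 43.0465
d((-26, 2), (-20, -12)) = 15.2315
d((2, -5), (-30, -10)) = 32.3883
d((2, -5), (-25, 4)) = 28.4605
d((2, -5), (17, 4)) = 17.4929
d((2, -5), (-20, -12)) = 23.0868
d((-30, -10), (-25, 4)) = 14.8661
d((-30, -10), (17, 4)) = 49.0408
d((-30, -10), (-20, -12)) = 10.198
d((-25, 4), (17, 4)) = 42.0
d((-25, 4), (-20, -12)) = 16.7631
d((17, 4), (-20, -12)) = 40.3113

Closest pair: (-26, 2) and (-25, 4) with distance 2.2361

The closest pair is (-26, 2) and (-25, 4) with Euclidean distance 2.2361. For 7 points, brute-force pairwise comparison is shown above. For large n, the divide-and-conquer algorithm (sort by x, recurse on halves, check the dividing strip) achieves O(n log n).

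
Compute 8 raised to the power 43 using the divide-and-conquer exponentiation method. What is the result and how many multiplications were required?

Computing 8^43 by squaring (build up from 8^1; each line after the first costs one multiplication):

8^1 = 8
8^2 = (8^1)^2 = 8^2 = 64
8^4 = (8^2)^2 = 64^2 = 4096
8^5 = 8 * 8^4 = 8 * 4096 = 32768
8^10 = (8^5)^2 = 32768^2 = 1073741824
8^20 = (8^10)^2 = 1073741824^2 = 1152921504606846976
8^21 = 8 * 8^20 = 8 * 1152921504606846976 = 9223372036854775808
8^42 = (8^21)^2 = 9223372036854775808^2 = 85070591730234615865843651857942052864
8^43 = 8 * 8^42 = 8 * 85070591730234615865843651857942052864 = 680564733841876926926749214863536422912

Result: 680564733841876926926749214863536422912
Multiplications needed: 8 (8 lines after 8^1)

8^43 = 680564733841876926926749214863536422912. Using exponentiation by squaring, this requires 8 multiplications. The key idea: if the exponent is even, square the half-power; if odd, multiply by the base once.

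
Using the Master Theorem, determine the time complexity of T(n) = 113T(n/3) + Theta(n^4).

Master Theorem for T(n) = 113T(n/3) + O(n^4):

a = 113, b = 3, c = 4
log_b(a) = log_3(113) = 4.3031

Case 1: c = 4 < log_3(113) = 4.3031
T(n) = O(n^(log_3 113))

For T(n) = 113T(n/3) + O(n^4): log_3(113) = 4.3031. This is Case 1 of the Master Theorem (c < log_b(a), work dominated by leaves), giving O(n^(log_3 113)).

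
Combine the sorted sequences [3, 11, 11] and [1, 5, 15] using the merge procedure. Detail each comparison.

Merging process:

Compare 3 vs 1: take 1 from right. Merged: [1]
Compare 3 vs 5: take 3 from left. Merged: [1, 3]
Compare 11 vs 5: take 5 from right. Merged: [1, 3, 5]
Compare 11 vs 15: take 11 from left. Merged: [1, 3, 5, 11]
Compare 11 vs 15: take 11 from left. Merged: [1, 3, 5, 11, 11]
Append remaining from right: [15]. Merged: [1, 3, 5, 11, 11, 15]

Final merged array: [1, 3, 5, 11, 11, 15]
Total comparisons: 5

The merged array is [1, 3, 5, 11, 11, 15], requiring 5 comparisons. The merge step runs in O(n) time where n is the total number of elements.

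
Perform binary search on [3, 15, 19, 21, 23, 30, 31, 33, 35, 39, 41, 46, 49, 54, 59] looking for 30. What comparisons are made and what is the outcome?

Binary search for 30 in [3, 15, 19, 21, 23, 30, 31, 33, 35, 39, 41, 46, 49, 54, 59]:

lo=0, hi=14, mid=7, arr[mid]=33 -> 33 > 30, search left half
lo=0, hi=6, mid=3, arr[mid]=21 -> 21 < 30, search right half
lo=4, hi=6, mid=5, arr[mid]=30 -> Found target at index 5!

Binary search finds 30 at index 5 after 3 comparisons. The search repeatedly halves the search space by comparing with the middle element.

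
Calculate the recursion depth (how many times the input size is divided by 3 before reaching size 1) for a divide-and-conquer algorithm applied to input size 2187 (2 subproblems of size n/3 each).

For divide and conquer with division factor 3:

Problem sizes at each level:
Level 0: 2187
Level 1: 729
Level 2: 243
Level 3: 81
Level 4: 27
Level 5: 9
Level 6: 3
Level 7: 1

The root is level 0 and the size-1 base case is level 7 (the tree spans levels 0 through 7, i.e. 8 levels counting the root), so the depth is the number of divisions: log_3(2187) = 7

The recursion tree depth is log_3(2187) = 7. At each level, the problem size is divided by 3, so it takes 7 divisions to reduce to a base case of size 1. The algorithm makes 2 recursive calls at each level.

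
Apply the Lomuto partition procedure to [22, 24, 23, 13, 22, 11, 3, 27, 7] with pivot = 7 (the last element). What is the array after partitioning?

Lomuto partition with pivot = 7:

Initial array: [22, 24, 23, 13, 22, 11, 3, 27, 7]

arr[0]=22 > 7: no swap
arr[1]=24 > 7: no swap
arr[2]=23 > 7: no swap
arr[3]=13 > 7: no swap
arr[4]=22 > 7: no swap
arr[5]=11 > 7: no swap
arr[6]=3 <= 7: swap with position 0, array becomes [3, 24, 23, 13, 22, 11, 22, 27, 7]
arr[7]=27 > 7: no swap

Place pivot at position 1: [3, 7, 23, 13, 22, 11, 22, 27, 24]
Pivot position: 1

After partitioning with pivot 7, the array becomes [3, 7, 23, 13, 22, 11, 22, 27, 24]. The pivot is placed at index 1. All elements to the left of the pivot are <= 7, and all elements to the right are > 7.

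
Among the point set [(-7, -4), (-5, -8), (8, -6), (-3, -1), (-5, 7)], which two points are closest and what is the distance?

Computing all pairwise distances among 5 points:

d((-7, -4), (-5, -8)) = 4.4721 <-- minimum
d((-7, -4), (8, -6)) = 15.1327
d((-7, -4), (-3, -1)) = 5.0
d((-7, -4), (-5, 7)) = 11.1803
d((-5, -8), (8, -6)) = 13.1529
d((-5, -8), (-3, -1)) = 7.2801
d((-5, -8), (-5, 7)) = 15.0
d((8, -6), (-3, -1)) = 12.083
d((8, -6), (-5, 7)) = 18.3848
d((-3, -1), (-5, 7)) = 8.2462

Closest pair: (-7, -4) and (-5, -8) with distance 4.4721

The closest pair is (-7, -4) and (-5, -8) with Euclidean distance 4.4721. For 5 points, brute-force pairwise comparison is shown above. For large n, the divide-and-conquer algorithm (sort by x, recurse on halves, check the dividing strip) achieves O(n log n).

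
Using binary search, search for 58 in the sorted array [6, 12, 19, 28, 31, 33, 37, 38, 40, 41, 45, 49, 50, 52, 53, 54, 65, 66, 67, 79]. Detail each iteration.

Binary search for 58 in [6, 12, 19, 28, 31, 33, 37, 38, 40, 41, 45, 49, 50, 52, 53, 54, 65, 66, 67, 79]:

lo=0, hi=19, mid=9, arr[mid]=41 -> 41 < 58, search right half
lo=10, hi=19, mid=14, arr[mid]=53 -> 53 < 58, search right half
lo=15, hi=19, mid=17, arr[mid]=66 -> 66 > 58, search left half
lo=15, hi=16, mid=15, arr[mid]=54 -> 54 < 58, search right half
lo=16, hi=16, mid=16, arr[mid]=65 -> 65 > 58, search left half
lo=16 > hi=15, target 58 not found

Binary search determines that 58 is not in the array after 5 comparisons. The search space was exhausted without finding the target.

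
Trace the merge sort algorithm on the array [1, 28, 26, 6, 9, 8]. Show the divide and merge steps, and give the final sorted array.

Merge sort trace:

Split: [1, 28, 26, 6, 9, 8] -> [1, 28, 26] and [6, 9, 8]
  Split: [1, 28, 26] -> [1] and [28, 26]
    Split: [28, 26] -> [28] and [26]
    Merge: [28] + [26] -> [26, 28]
  Merge: [1] + [26, 28] -> [1, 26, 28]
  Split: [6, 9, 8] -> [6] and [9, 8]
    Split: [9, 8] -> [9] and [8]
    Merge: [9] + [8] -> [8, 9]
  Merge: [6] + [8, 9] -> [6, 8, 9]
Merge: [1, 26, 28] + [6, 8, 9] -> [1, 6, 8, 9, 26, 28]

Final sorted array: [1, 6, 8, 9, 26, 28]

The merge sort proceeds by recursively splitting the array and merging sorted halves.
After all merges, the sorted array is [1, 6, 8, 9, 26, 28].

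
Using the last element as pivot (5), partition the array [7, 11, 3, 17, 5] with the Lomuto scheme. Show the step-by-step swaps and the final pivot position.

Lomuto partition with pivot = 5:

Initial array: [7, 11, 3, 17, 5]

arr[0]=7 > 5: no swap
arr[1]=11 > 5: no swap
arr[2]=3 <= 5: swap with position 0, array becomes [3, 11, 7, 17, 5]
arr[3]=17 > 5: no swap

Place pivot at position 1: [3, 5, 7, 17, 11]
Pivot position: 1

After partitioning with pivot 5, the array becomes [3, 5, 7, 17, 11]. The pivot is placed at index 1. All elements to the left of the pivot are <= 5, and all elements to the right are > 5.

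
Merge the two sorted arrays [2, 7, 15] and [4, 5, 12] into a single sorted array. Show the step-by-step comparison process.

Merging process:

Compare 2 vs 4: take 2 from left. Merged: [2]
Compare 7 vs 4: take 4 from right. Merged: [2, 4]
Compare 7 vs 5: take 5 from right. Merged: [2, 4, 5]
Compare 7 vs 12: take 7 from left. Merged: [2, 4, 5, 7]
Compare 15 vs 12: take 12 from right. Merged: [2, 4, 5, 7, 12]
Append remaining from left: [15]. Merged: [2, 4, 5, 7, 12, 15]

Final merged array: [2, 4, 5, 7, 12, 15]
Total comparisons: 5

The merged array is [2, 4, 5, 7, 12, 15], requiring 5 comparisons. The merge step runs in O(n) time where n is the total number of elements.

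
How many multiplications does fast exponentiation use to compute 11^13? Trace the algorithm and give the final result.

Computing 11^13 by squaring (build up from 11^1; each line after the first costs one multiplication):

11^1 = 11
11^2 = (11^1)^2 = 11^2 = 121
11^3 = 11 * 11^2 = 11 * 121 = 1331
11^6 = (11^3)^2 = 1331^2 = 1771561
11^12 = (11^6)^2 = 1771561^2 = 3138428376721
11^13 = 11 * 11^12 = 11 * 3138428376721 = 34522712143931

Result: 34522712143931
Multiplications needed: 5 (5 lines after 11^1)

11^13 = 34522712143931. Using exponentiation by squaring, this requires 5 multiplications. The key idea: if the exponent is even, square the half-power; if odd, multiply by the base once.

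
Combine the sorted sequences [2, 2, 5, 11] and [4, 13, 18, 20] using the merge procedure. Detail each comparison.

Merging process:

Compare 2 vs 4: take 2 from left. Merged: [2]
Compare 2 vs 4: take 2 from left. Merged: [2, 2]
Compare 5 vs 4: take 4 from right. Merged: [2, 2, 4]
Compare 5 vs 13: take 5 from left. Merged: [2, 2, 4, 5]
Compare 11 vs 13: take 11 from left. Merged: [2, 2, 4, 5, 11]
Append remaining from right: [13, 18, 20]. Merged: [2, 2, 4, 5, 11, 13, 18, 20]

Final merged array: [2, 2, 4, 5, 11, 13, 18, 20]
Total comparisons: 5

The merged array is [2, 2, 4, 5, 11, 13, 18, 20], requiring 5 comparisons. The merge step runs in O(n) time where n is the total number of elements.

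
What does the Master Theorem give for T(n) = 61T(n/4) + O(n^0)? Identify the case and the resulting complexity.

Master Theorem for T(n) = 61T(n/4) + O(n^0):

a = 61, b = 4, c = 0
log_b(a) = log_4(61) = 2.9654

Case 1: c = 0 < log_4(61) = 2.9654
T(n) = O(n^(log_4 61))

For T(n) = 61T(n/4) + O(n^0): log_4(61) = 2.9654. This is Case 1 of the Master Theorem (c < log_b(a), work dominated by leaves), giving O(n^(log_4 61)).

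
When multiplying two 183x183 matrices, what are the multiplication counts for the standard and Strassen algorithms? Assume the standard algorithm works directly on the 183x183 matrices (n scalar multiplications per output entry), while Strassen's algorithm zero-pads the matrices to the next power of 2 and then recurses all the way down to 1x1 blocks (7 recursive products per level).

Matrix multiplication for 183x183 matrices:

Strassen's algorithm requires power-of-2 dimensions. Pad 183x183 to 256x256 (next power of 2).

Standard algorithm: 183^3 = 6128487 multiplications
Strassen's algorithm: 7^(log2(256)) = 7^8 = 5764801 multiplications
Savings: 6128487 - 5764801 = 363686 multiplications

Standard: 6128487 multiplications (183^3). Strassen: 5764801 multiplications (7^8, after padding to 256x256). Strassen reduces 8 recursive multiplications to 7 at each level.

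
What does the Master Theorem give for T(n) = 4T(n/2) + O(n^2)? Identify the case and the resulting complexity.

Master Theorem for T(n) = 4T(n/2) + O(n^2):

a = 4, b = 2, c = 2
log_b(a) = log_2(4) = 2.0000

Case 2: c = 2 = log_2(4) = 2.0000
T(n) = O(n^2 log n) = O(n^2 log n)

For T(n) = 4T(n/2) + O(n^2): log_2(4) = 2.0000. This is Case 2 of the Master Theorem (c = log_b(a), equal work at all levels), giving O(n^2 log n).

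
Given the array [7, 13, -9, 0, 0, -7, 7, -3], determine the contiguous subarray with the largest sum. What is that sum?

Using Kadane's algorithm on [7, 13, -9, 0, 0, -7, 7, -3]:

Scanning through the array:
Position 1 (value 13): max_ending_here = 20, max_so_far = 20
Position 2 (value -9): max_ending_here = 11, max_so_far = 20
Position 3 (value 0): max_ending_here = 11, max_so_far = 20
Position 4 (value 0): max_ending_here = 11, max_so_far = 20
Position 5 (value -7): max_ending_here = 4, max_so_far = 20
Position 6 (value 7): max_ending_here = 11, max_so_far = 20
Position 7 (value -3): max_ending_here = 8, max_so_far = 20

Maximum subarray: [7, 13]
Maximum sum: 20

The maximum subarray is [7, 13] with sum 20. This subarray runs from index 0 to index 1.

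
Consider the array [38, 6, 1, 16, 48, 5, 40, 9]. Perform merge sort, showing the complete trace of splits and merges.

Merge sort trace:

Split: [38, 6, 1, 16, 48, 5, 40, 9] -> [38, 6, 1, 16] and [48, 5, 40, 9]
  Split: [38, 6, 1, 16] -> [38, 6] and [1, 16]
    Split: [38, 6] -> [38] and [6]
    Merge: [38] + [6] -> [6, 38]
    Split: [1, 16] -> [1] and [16]
    Merge: [1] + [16] -> [1, 16]
  Merge: [6, 38] + [1, 16] -> [1, 6, 16, 38]
  Split: [48, 5, 40, 9] -> [48, 5] and [40, 9]
    Split: [48, 5] -> [48] and [5]
    Merge: [48] + [5] -> [5, 48]
    Split: [40, 9] -> [40] and [9]
    Merge: [40] + [9] -> [9, 40]
  Merge: [5, 48] + [9, 40] -> [5, 9, 40, 48]
Merge: [1, 6, 16, 38] + [5, 9, 40, 48] -> [1, 5, 6, 9, 16, 38, 40, 48]

Final sorted array: [1, 5, 6, 9, 16, 38, 40, 48]

The merge sort proceeds by recursively splitting the array and merging sorted halves.
After all merges, the sorted array is [1, 5, 6, 9, 16, 38, 40, 48].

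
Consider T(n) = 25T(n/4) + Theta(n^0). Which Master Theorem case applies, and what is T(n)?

Master Theorem for T(n) = 25T(n/4) + O(n^0):

a = 25, b = 4, c = 0
log_b(a) = log_4(25) = 2.3219

Case 1: c = 0 < log_4(25) = 2.3219
T(n) = O(n^(log_4 25))

For T(n) = 25T(n/4) + O(n^0): log_4(25) = 2.3219. This is Case 1 of the Master Theorem (c < log_b(a), work dominated by leaves), giving O(n^(log_4 25)).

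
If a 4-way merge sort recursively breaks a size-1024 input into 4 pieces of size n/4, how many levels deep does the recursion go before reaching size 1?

For divide and conquer with division factor 4:

Problem sizes at each level:
Level 0: 1024
Level 1: 256
Level 2: 64
Level 3: 16
Level 4: 4
Level 5: 1

The root is level 0 and the size-1 base case is level 5 (the tree spans levels 0 through 5, i.e. 6 levels counting the root), so the depth is the number of divisions: log_4(1024) = 5

The recursion tree depth is log_4(1024) = 5. At each level, the problem size is divided by 4, so it takes 5 divisions to reduce to a base case of size 1. The algorithm makes 4 recursive calls at each level.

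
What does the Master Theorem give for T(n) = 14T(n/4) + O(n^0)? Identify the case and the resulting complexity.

Master Theorem for T(n) = 14T(n/4) + O(n^0):

a = 14, b = 4, c = 0
log_b(a) = log_4(14) = 1.9037

Case 1: c = 0 < log_4(14) = 1.9037
T(n) = O(n^(log_4 14))

For T(n) = 14T(n/4) + O(n^0): log_4(14) = 1.9037. This is Case 1 of the Master Theorem (c < log_b(a), work dominated by leaves), giving O(n^(log_4 14)).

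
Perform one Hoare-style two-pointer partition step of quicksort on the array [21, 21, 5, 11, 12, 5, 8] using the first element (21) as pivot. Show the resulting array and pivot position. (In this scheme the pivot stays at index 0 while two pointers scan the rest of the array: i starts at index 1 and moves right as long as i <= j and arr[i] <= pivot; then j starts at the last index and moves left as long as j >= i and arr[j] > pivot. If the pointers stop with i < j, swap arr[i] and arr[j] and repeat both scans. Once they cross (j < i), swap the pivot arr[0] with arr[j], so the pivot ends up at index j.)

Hoare-style two-pointer partition with pivot = 21:

Initial array: [21, 21, 5, 11, 12, 5, 8]

Pointers start at i = 1, j = 6.
i ends at 7, j ends at 6: the pointers have crossed (j < i), so scanning stops.

Swap pivot arr[0] with arr[6] to place pivot at position 6: [8, 21, 5, 11, 12, 5, 21]
Pivot position: 6

After partitioning with pivot 21, the array becomes [8, 21, 5, 11, 12, 5, 21]. The pivot is placed at index 6. All elements to the left of the pivot are <= 21, and all elements to the right are > 21.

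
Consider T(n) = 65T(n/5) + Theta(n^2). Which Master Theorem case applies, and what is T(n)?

Master Theorem for T(n) = 65T(n/5) + O(n^2):

a = 65, b = 5, c = 2
log_b(a) = log_5(65) = 2.5937

Case 1: c = 2 < log_5(65) = 2.5937
T(n) = O(n^(log_5 65))

For T(n) = 65T(n/5) + O(n^2): log_5(65) = 2.5937. This is Case 1 of the Master Theorem (c < log_b(a), work dominated by leaves), giving O(n^(log_5 65)).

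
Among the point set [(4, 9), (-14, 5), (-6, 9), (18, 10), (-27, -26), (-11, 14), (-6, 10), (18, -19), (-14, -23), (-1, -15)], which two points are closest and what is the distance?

Computing all pairwise distances among 10 points:

d((4, 9), (-14, 5)) = 18.4391
d((4, 9), (-6, 9)) = 10.0
d((4, 9), (18, 10)) = 14.0357
d((4, 9), (-27, -26)) = 46.7547
d((4, 9), (-11, 14)) = 15.8114
d((4, 9), (-6, 10)) = 10.0499
d((4, 9), (18, -19)) = 31.305
d((4, 9), (-14, -23)) = 36.7151
d((4, 9), (-1, -15)) = 24.5153
d((-14, 5), (-6, 9)) = 8.9443
d((-14, 5), (18, 10)) = 32.3883
d((-14, 5), (-27, -26)) = 33.6155
d((-14, 5), (-11, 14)) = 9.4868
d((-14, 5), (-6, 10)) = 9.434
d((-14, 5), (18, -19)) = 40.0
d((-14, 5), (-14, -23)) = 28.0
d((-14, 5), (-1, -15)) = 23.8537
d((-6, 9), (18, 10)) = 24.0208
d((-6, 9), (-27, -26)) = 40.8167
d((-6, 9), (-11, 14)) = 7.0711
d((-6, 9), (-6, 10)) = 1.0 <-- minimum
d((-6, 9), (18, -19)) = 36.8782
d((-6, 9), (-14, -23)) = 32.9848
d((-6, 9), (-1, -15)) = 24.5153
d((18, 10), (-27, -26)) = 57.6281
d((18, 10), (-11, 14)) = 29.2746
d((18, 10), (-6, 10)) = 24.0
d((18, 10), (18, -19)) = 29.0
d((18, 10), (-14, -23)) = 45.9674
d((18, 10), (-1, -15)) = 31.4006
d((-27, -26), (-11, 14)) = 43.0813
d((-27, -26), (-6, 10)) = 41.6773
d((-27, -26), (18, -19)) = 45.5412
d((-27, -26), (-14, -23)) = 13.3417
d((-27, -26), (-1, -15)) = 28.2312
d((-11, 14), (-6, 10)) = 6.4031
d((-11, 14), (18, -19)) = 43.9318
d((-11, 14), (-14, -23)) = 37.1214
d((-11, 14), (-1, -15)) = 30.6757
d((-6, 10), (18, -19)) = 37.6431
d((-6, 10), (-14, -23)) = 33.9559
d((-6, 10), (-1, -15)) = 25.4951
d((18, -19), (-14, -23)) = 32.249
d((18, -19), (-1, -15)) = 19.4165
d((-14, -23), (-1, -15)) = 15.2643

Closest pair: (-6, 9) and (-6, 10) with distance 1.0

The closest pair is (-6, 9) and (-6, 10) with Euclidean distance 1.0. For 10 points, brute-force pairwise comparison is shown above. For large n, the divide-and-conquer algorithm (sort by x, recurse on halves, check the dividing strip) achieves O(n log n).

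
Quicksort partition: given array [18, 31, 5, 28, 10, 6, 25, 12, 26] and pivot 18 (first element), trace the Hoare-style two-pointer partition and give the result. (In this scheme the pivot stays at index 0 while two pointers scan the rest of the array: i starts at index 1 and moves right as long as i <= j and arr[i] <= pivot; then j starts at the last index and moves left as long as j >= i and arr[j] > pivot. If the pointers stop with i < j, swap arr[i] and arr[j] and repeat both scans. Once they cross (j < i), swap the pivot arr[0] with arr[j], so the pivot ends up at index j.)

Hoare-style two-pointer partition with pivot = 18:

Initial array: [18, 31, 5, 28, 10, 6, 25, 12, 26]

Pointers start at i = 1, j = 8.
i stops at index 1 (arr[1]=31 > 18), j stops at index 7 (arr[7]=12 <= 18): swap arr[1] and arr[7], array becomes [18, 12, 5, 28, 10, 6, 25, 31, 26]
i stops at index 3 (arr[3]=28 > 18), j stops at index 5 (arr[5]=6 <= 18): swap arr[3] and arr[5], array becomes [18, 12, 5, 6, 10, 28, 25, 31, 26]
i ends at 5, j ends at 4: the pointers have crossed (j < i), so scanning stops.

Swap pivot arr[0] with arr[4] to place pivot at position 4: [10, 12, 5, 6, 18, 28, 25, 31, 26]
Pivot position: 4

After partitioning with pivot 18, the array becomes [10, 12, 5, 6, 18, 28, 25, 31, 26]. The pivot is placed at index 4. All elements to the left of the pivot are <= 18, and all elements to the right are > 18.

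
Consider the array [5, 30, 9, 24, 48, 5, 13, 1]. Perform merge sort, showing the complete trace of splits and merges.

Merge sort trace:

Split: [5, 30, 9, 24, 48, 5, 13, 1] -> [5, 30, 9, 24] and [48, 5, 13, 1]
  Split: [5, 30, 9, 24] -> [5, 30] and [9, 24]
    Split: [5, 30] -> [5] and [30]
    Merge: [5] + [30] -> [5, 30]
    Split: [9, 24] -> [9] and [24]
    Merge: [9] + [24] -> [9, 24]
  Merge: [5, 30] + [9, 24] -> [5, 9, 24, 30]
  Split: [48, 5, 13, 1] -> [48, 5] and [13, 1]
    Split: [48, 5] -> [48] and [5]
    Merge: [48] + [5] -> [5, 48]
    Split: [13, 1] -> [13] and [1]
    Merge: [13] + [1] -> [1, 13]
  Merge: [5, 48] + [1, 13] -> [1, 5, 13, 48]
Merge: [5, 9, 24, 30] + [1, 5, 13, 48] -> [1, 5, 5, 9, 13, 24, 30, 48]

Final sorted array: [1, 5, 5, 9, 13, 24, 30, 48]

The merge sort proceeds by recursively splitting the array and merging sorted halves.
After all merges, the sorted array is [1, 5, 5, 9, 13, 24, 30, 48].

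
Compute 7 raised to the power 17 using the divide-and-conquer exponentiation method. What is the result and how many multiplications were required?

Computing 7^17 by squaring (build up from 7^1; each line after the first costs one multiplication):

7^1 = 7
7^2 = (7^1)^2 = 7^2 = 49
7^4 = (7^2)^2 = 49^2 = 2401
7^8 = (7^4)^2 = 2401^2 = 5764801
7^16 = (7^8)^2 = 5764801^2 = 33232930569601
7^17 = 7 * 7^16 = 7 * 33232930569601 = 232630513987207

Result: 232630513987207
Multiplications needed: 5 (5 lines after 7^1)

7^17 = 232630513987207. Using exponentiation by squaring, this requires 5 multiplications. The key idea: if the exponent is even, square the half-power; if odd, multiply by the base once.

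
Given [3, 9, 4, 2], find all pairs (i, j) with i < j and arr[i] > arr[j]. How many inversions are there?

Finding inversions in [3, 9, 4, 2]:

(0, 3): arr[0]=3 > arr[3]=2
(1, 2): arr[1]=9 > arr[2]=4
(1, 3): arr[1]=9 > arr[3]=2
(2, 3): arr[2]=4 > arr[3]=2

Total inversions: 4

The array has 4 inversion(s): (0,3), (1,2), (1,3), (2,3). Each pair (i,j) satisfies i < j and arr[i] > arr[j].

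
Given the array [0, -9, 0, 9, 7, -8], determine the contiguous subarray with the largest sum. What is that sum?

Using Kadane's algorithm on [0, -9, 0, 9, 7, -8]:

Scanning through the array:
Position 1 (value -9): max_ending_here = -9, max_so_far = 0
Position 2 (value 0): max_ending_here = 0, max_so_far = 0
Position 3 (value 9): max_ending_here = 9, max_so_far = 9
Position 4 (value 7): max_ending_here = 16, max_so_far = 16
Position 5 (value -8): max_ending_here = 8, max_so_far = 16

Maximum subarray: [0, 9, 7]
Maximum sum: 16

The maximum subarray is [0, 9, 7] with sum 16. This subarray runs from index 2 to index 4.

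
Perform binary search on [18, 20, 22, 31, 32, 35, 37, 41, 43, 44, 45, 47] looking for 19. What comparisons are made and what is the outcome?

Binary search for 19 in [18, 20, 22, 31, 32, 35, 37, 41, 43, 44, 45, 47]:

lo=0, hi=11, mid=5, arr[mid]=35 -> 35 > 19, search left half
lo=0, hi=4, mid=2, arr[mid]=22 -> 22 > 19, search left half
lo=0, hi=1, mid=0, arr[mid]=18 -> 18 < 19, search right half
lo=1, hi=1, mid=1, arr[mid]=20 -> 20 > 19, search left half
lo=1 > hi=0, target 19 not found

Binary search determines that 19 is not in the array after 4 comparisons. The search space was exhausted without finding the target.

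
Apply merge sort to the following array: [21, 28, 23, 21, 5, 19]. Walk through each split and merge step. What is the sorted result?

Merge sort trace:

Split: [21, 28, 23, 21, 5, 19] -> [21, 28, 23] and [21, 5, 19]
  Split: [21, 28, 23] -> [21] and [28, 23]
    Split: [28, 23] -> [28] and [23]
    Merge: [28] + [23] -> [23, 28]
  Merge: [21] + [23, 28] -> [21, 23, 28]
  Split: [21, 5, 19] -> [21] and [5, 19]
    Split: [5, 19] -> [5] and [19]
    Merge: [5] + [19] -> [5, 19]
  Merge: [21] + [5, 19] -> [5, 19, 21]
Merge: [21, 23, 28] + [5, 19, 21] -> [5, 19, 21, 21, 23, 28]

Final sorted array: [5, 19, 21, 21, 23, 28]

The merge sort proceeds by recursively splitting the array and merging sorted halves.
After all merges, the sorted array is [5, 19, 21, 21, 23, 28].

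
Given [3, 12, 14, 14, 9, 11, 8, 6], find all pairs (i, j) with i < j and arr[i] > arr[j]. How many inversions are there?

Finding inversions in [3, 12, 14, 14, 9, 11, 8, 6]:

(1, 4): arr[1]=12 > arr[4]=9
(1, 5): arr[1]=12 > arr[5]=11
(1, 6): arr[1]=12 > arr[6]=8
(1, 7): arr[1]=12 > arr[7]=6
(2, 4): arr[2]=14 > arr[4]=9
(2, 5): arr[2]=14 > arr[5]=11
(2, 6): arr[2]=14 > arr[6]=8
(2, 7): arr[2]=14 > arr[7]=6
(3, 4): arr[3]=14 > arr[4]=9
(3, 5): arr[3]=14 > arr[5]=11
(3, 6): arr[3]=14 > arr[6]=8
(3, 7): arr[3]=14 > arr[7]=6
(4, 6): arr[4]=9 > arr[6]=8
(4, 7): arr[4]=9 > arr[7]=6
(5, 6): arr[5]=11 > arr[6]=8
(5, 7): arr[5]=11 > arr[7]=6
(6, 7): arr[6]=8 > arr[7]=6

Total inversions: 17

The array has 17 inversion(s): (1,4), (1,5), (1,6), (1,7), (2,4), (2,5), (2,6), (2,7), (3,4), (3,5), (3,6), (3,7), (4,6), (4,7), (5,6), (5,7), (6,7). Each pair (i,j) satisfies i < j and arr[i] > arr[j].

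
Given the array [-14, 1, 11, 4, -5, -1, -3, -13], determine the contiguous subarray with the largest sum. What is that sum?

Using Kadane's algorithm on [-14, 1, 11, 4, -5, -1, -3, -13]:

Scanning through the array:
Position 1 (value 1): max_ending_here = 1, max_so_far = 1
Position 2 (value 11): max_ending_here = 12, max_so_far = 12
Position 3 (value 4): max_ending_here = 16, max_so_far = 16
Position 4 (value -5): max_ending_here = 11, max_so_far = 16
Position 5 (value -1): max_ending_here = 10, max_so_far = 16
Position 6 (value -3): max_ending_here = 7, max_so_far = 16
Position 7 (value -13): max_ending_here = -6, max_so_far = 16

Maximum subarray: [1, 11, 4]
Maximum sum: 16

The maximum subarray is [1, 11, 4] with sum 16. This subarray runs from index 1 to index 3.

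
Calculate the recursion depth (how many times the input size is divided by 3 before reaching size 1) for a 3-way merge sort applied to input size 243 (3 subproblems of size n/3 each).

For divide and conquer with division factor 3:

Problem sizes at each level:
Level 0: 243
Level 1: 81
Level 2: 27
Level 3: 9
Level 4: 3
Level 5: 1

The root is level 0 and the size-1 base case is level 5 (the tree spans levels 0 through 5, i.e. 6 levels counting the root), so the depth is the number of divisions: log_3(243) = 5

The recursion tree depth is log_3(243) = 5. At each level, the problem size is divided by 3, so it takes 5 divisions to reduce to a base case of size 1. The algorithm makes 3 recursive calls at each level.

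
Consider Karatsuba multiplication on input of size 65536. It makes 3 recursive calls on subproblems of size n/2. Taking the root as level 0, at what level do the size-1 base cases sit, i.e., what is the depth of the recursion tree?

For divide and conquer with division factor 2:

Problem sizes at each level:
Level 0: 65536
Level 1: 32768
Level 2: 16384
Level 3: 8192
Level 4: 4096
Level 5: 2048
Level 6: 1024
Level 7: 512
Level 8: 256
Level 9: 128
Level 10: 64
Level 11: 32
Level 12: 16
Level 13: 8
Level 14: 4
Level 15: 2
Level 16: 1

The root is level 0 and the size-1 base case is level 16 (the tree spans levels 0 through 16, i.e. 17 levels counting the root), so the depth is the number of divisions: log_2(65536) = 16

The recursion tree depth is log_2(65536) = 16. At each level, the problem size is divided by 2, so it takes 16 divisions to reduce to a base case of size 1. The algorithm makes 3 recursive calls at each level.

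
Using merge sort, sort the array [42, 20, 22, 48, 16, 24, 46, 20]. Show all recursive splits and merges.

Merge sort trace:

Split: [42, 20, 22, 48, 16, 24, 46, 20] -> [42, 20, 22, 48] and [16, 24, 46, 20]
  Split: [42, 20, 22, 48] -> [42, 20] and [22, 48]
    Split: [42, 20] -> [42] and [20]
    Merge: [42] + [20] -> [20, 42]
    Split: [22, 48] -> [22] and [48]
    Merge: [22] + [48] -> [22, 48]
  Merge: [20, 42] + [22, 48] -> [20, 22, 42, 48]
  Split: [16, 24, 46, 20] -> [16, 24] and [46, 20]
    Split: [16, 24] -> [16] and [24]
    Merge: [16] + [24] -> [16, 24]
    Split: [46, 20] -> [46] and [20]
    Merge: [46] + [20] -> [20, 46]
  Merge: [16, 24] + [20, 46] -> [16, 20, 24, 46]
Merge: [20, 22, 42, 48] + [16, 20, 24, 46] -> [16, 20, 20, 22, 24, 42, 46, 48]

Final sorted array: [16, 20, 20, 22, 24, 42, 46, 48]

The merge sort proceeds by recursively splitting the array and merging sorted halves.
After all merges, the sorted array is [16, 20, 20, 22, 24, 42, 46, 48].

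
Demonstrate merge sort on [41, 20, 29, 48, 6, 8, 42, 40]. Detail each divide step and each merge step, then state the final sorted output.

Merge sort trace:

Split: [41, 20, 29, 48, 6, 8, 42, 40] -> [41, 20, 29, 48] and [6, 8, 42, 40]
  Split: [41, 20, 29, 48] -> [41, 20] and [29, 48]
    Split: [41, 20] -> [41] and [20]
    Merge: [41] + [20] -> [20, 41]
    Split: [29, 48] -> [29] and [48]
    Merge: [29] + [48] -> [29, 48]
  Merge: [20, 41] + [29, 48] -> [20, 29, 41, 48]
  Split: [6, 8, 42, 40] -> [6, 8] and [42, 40]
    Split: [6, 8] -> [6] and [8]
    Merge: [6] + [8] -> [6, 8]
    Split: [42, 40] -> [42] and [40]
    Merge: [42] + [40] -> [40, 42]
  Merge: [6, 8] + [40, 42] -> [6, 8, 40, 42]
Merge: [20, 29, 41, 48] + [6, 8, 40, 42] -> [6, 8, 20, 29, 40, 41, 42, 48]

Final sorted array: [6, 8, 20, 29, 40, 41, 42, 48]

The merge sort proceeds by recursively splitting the array and merging sorted halves.
After all merges, the sorted array is [6, 8, 20, 29, 40, 41, 42, 48].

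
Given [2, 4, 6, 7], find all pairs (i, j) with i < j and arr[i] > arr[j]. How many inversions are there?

Finding inversions in [2, 4, 6, 7]:


Total inversions: 0

The array has 0 inversions. It is already sorted.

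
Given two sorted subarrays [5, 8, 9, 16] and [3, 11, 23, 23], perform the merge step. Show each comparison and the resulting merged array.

Merging process:

Compare 5 vs 3: take 3 from right. Merged: [3]
Compare 5 vs 11: take 5 from left. Merged: [3, 5]
Compare 8 vs 11: take 8 from left. Merged: [3, 5, 8]
Compare 9 vs 11: take 9 from left. Merged: [3, 5, 8, 9]
Compare 16 vs 11: take 11 from right. Merged: [3, 5, 8, 9, 11]
Compare 16 vs 23: take 16 from left. Merged: [3, 5, 8, 9, 11, 16]
Append remaining from right: [23, 23]. Merged: [3, 5, 8, 9, 11, 16, 23, 23]

Final merged array: [3, 5, 8, 9, 11, 16, 23, 23]
Total comparisons: 6

The merged array is [3, 5, 8, 9, 11, 16, 23, 23], requiring 6 comparisons. The merge step runs in O(n) time where n is the total number of elements.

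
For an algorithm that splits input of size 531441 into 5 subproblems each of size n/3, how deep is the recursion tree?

For divide and conquer with division factor 3:

Problem sizes at each level:
Level 0: 531441
Level 1: 177147
Level 2: 59049
Level 3: 19683
Level 4: 6561
Level 5: 2187
Level 6: 729
Level 7: 243
Level 8: 81
Level 9: 27
Level 10: 9
Level 11: 3
Level 12: 1

The root is level 0 and the size-1 base case is level 12 (the tree spans levels 0 through 12, i.e. 13 levels counting the root), so the depth is the number of divisions: log_3(531441) = 12

The recursion tree depth is log_3(531441) = 12. At each level, the problem size is divided by 3, so it takes 12 divisions to reduce to a base case of size 1. The algorithm makes 5 recursive calls at each level.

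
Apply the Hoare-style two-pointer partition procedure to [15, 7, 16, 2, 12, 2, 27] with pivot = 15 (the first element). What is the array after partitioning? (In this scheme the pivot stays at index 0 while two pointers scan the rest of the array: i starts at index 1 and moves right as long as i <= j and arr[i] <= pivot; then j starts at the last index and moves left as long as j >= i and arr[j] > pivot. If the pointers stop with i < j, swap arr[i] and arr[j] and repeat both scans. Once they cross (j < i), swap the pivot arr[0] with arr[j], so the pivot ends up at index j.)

Hoare-style two-pointer partition with pivot = 15:

Initial array: [15, 7, 16, 2, 12, 2, 27]

Pointers start at i = 1, j = 6.
i stops at index 2 (arr[2]=16 > 15), j stops at index 5 (arr[5]=2 <= 15): swap arr[2] and arr[5], array becomes [15, 7, 2, 2, 12, 16, 27]
i ends at 5, j ends at 4: the pointers have crossed (j < i), so scanning stops.

Swap pivot arr[0] with arr[4] to place pivot at position 4: [12, 7, 2, 2, 15, 16, 27]
Pivot position: 4

After partitioning with pivot 15, the array becomes [12, 7, 2, 2, 15, 16, 27]. The pivot is placed at index 4. All elements to the left of the pivot are <= 15, and all elements to the right are > 15.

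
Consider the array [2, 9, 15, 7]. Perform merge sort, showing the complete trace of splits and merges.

Merge sort trace:

Split: [2, 9, 15, 7] -> [2, 9] and [15, 7]
  Split: [2, 9] -> [2] and [9]
  Merge: [2] + [9] -> [2, 9]
  Split: [15, 7] -> [15] and [7]
  Merge: [15] + [7] -> [7, 15]
Merge: [2, 9] + [7, 15] -> [2, 7, 9, 15]

Final sorted array: [2, 7, 9, 15]

The merge sort proceeds by recursively splitting the array and merging sorted halves.
After all merges, the sorted array is [2, 7, 9, 15].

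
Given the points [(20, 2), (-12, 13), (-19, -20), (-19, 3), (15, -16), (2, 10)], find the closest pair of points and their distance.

Computing all pairwise distances among 6 points:

d((20, 2), (-12, 13)) = 33.8378
d((20, 2), (-19, -20)) = 44.7772
d((20, 2), (-19, 3)) = 39.0128
d((20, 2), (15, -16)) = 18.6815
d((20, 2), (2, 10)) = 19.6977
d((-12, 13), (-19, -20)) = 33.7343
d((-12, 13), (-19, 3)) = 12.2066 <-- minimum
d((-12, 13), (15, -16)) = 39.6232
d((-12, 13), (2, 10)) = 14.3178
d((-19, -20), (-19, 3)) = 23.0
d((-19, -20), (15, -16)) = 34.2345
d((-19, -20), (2, 10)) = 36.6197
d((-19, 3), (15, -16)) = 38.9487
d((-19, 3), (2, 10)) = 22.1359
d((15, -16), (2, 10)) = 29.0689

Closest pair: (-12, 13) and (-19, 3) with distance 12.2066

The closest pair is (-12, 13) and (-19, 3) with Euclidean distance 12.2066. For 6 points, brute-force pairwise comparison is shown above. For large n, the divide-and-conquer algorithm (sort by x, recurse on halves, check the dividing strip) achieves O(n log n).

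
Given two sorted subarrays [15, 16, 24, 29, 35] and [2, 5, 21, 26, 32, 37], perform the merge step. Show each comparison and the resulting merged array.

Merging process:

Compare 15 vs 2: take 2 from right. Merged: [2]
Compare 15 vs 5: take 5 from right. Merged: [2, 5]
Compare 15 vs 21: take 15 from left. Merged: [2, 5, 15]
Compare 16 vs 21: take 16 from left. Merged: [2, 5, 15, 16]
Compare 24 vs 21: take 21 from right. Merged: [2, 5, 15, 16, 21]
Compare 24 vs 26: take 24 from left. Merged: [2, 5, 15, 16, 21, 24]
Compare 29 vs 26: take 26 from right. Merged: [2, 5, 15, 16, 21, 24, 26]
Compare 29 vs 32: take 29 from left. Merged: [2, 5, 15, 16, 21, 24, 26, 29]
Compare 35 vs 32: take 32 from right. Merged: [2, 5, 15, 16, 21, 24, 26, 29, 32]
Compare 35 vs 37: take 35 from left. Merged: [2, 5, 15, 16, 21, 24, 26, 29, 32, 35]
Append remaining from right: [37]. Merged: [2, 5, 15, 16, 21, 24, 26, 29, 32, 35, 37]

Final merged array: [2, 5, 15, 16, 21, 24, 26, 29, 32, 35, 37]
Total comparisons: 10

The merged array is [2, 5, 15, 16, 21, 24, 26, 29, 32, 35, 37], requiring 10 comparisons. The merge step runs in O(n) time where n is the total number of elements.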